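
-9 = -9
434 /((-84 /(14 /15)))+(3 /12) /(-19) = -16537 /3420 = -4.84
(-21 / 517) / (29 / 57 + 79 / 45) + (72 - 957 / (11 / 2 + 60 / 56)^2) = 26379296457 / 529482448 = 49.82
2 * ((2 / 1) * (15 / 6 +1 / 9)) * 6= 188 / 3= 62.67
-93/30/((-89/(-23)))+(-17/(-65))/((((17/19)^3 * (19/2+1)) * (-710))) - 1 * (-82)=2024084351243/24927507150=81.20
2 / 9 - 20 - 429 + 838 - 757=-3310 / 9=-367.78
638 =638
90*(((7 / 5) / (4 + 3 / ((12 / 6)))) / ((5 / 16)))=4032 / 55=73.31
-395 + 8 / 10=-1971 / 5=-394.20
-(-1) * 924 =924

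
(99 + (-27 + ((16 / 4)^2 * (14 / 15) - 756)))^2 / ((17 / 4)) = 402885184 / 3825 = 105329.46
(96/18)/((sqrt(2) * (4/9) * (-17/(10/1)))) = -60 * sqrt(2)/17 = -4.99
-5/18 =-0.28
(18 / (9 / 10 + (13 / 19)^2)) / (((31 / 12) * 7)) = 779760 / 1071763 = 0.73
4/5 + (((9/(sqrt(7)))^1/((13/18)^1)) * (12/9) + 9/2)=53/10 + 216 * sqrt(7)/91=11.58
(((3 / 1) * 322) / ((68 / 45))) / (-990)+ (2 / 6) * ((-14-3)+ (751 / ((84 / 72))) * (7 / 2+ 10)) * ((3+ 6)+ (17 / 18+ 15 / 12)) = 4575225745 / 141372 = 32363.03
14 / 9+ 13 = 131 / 9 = 14.56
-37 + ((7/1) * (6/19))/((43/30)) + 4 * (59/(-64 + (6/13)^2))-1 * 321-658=-2241794647/2201815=-1018.16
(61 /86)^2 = 3721 /7396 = 0.50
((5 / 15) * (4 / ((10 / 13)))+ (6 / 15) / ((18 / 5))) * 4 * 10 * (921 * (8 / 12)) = 407696 / 9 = 45299.56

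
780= 780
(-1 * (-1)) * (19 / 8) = 19 / 8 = 2.38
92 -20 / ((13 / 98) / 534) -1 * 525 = -80943.77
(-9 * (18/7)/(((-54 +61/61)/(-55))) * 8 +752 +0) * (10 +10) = 4154240/371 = 11197.41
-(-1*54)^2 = -2916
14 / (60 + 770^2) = 7 / 296480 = 0.00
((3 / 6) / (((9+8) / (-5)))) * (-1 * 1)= 0.15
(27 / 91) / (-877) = -0.00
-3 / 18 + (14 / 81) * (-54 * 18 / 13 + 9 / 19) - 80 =-413513 / 4446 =-93.01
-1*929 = -929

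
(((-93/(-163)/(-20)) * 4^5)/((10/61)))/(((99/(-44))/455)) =88105472/2445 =36034.96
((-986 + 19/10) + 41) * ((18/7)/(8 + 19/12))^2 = -220006368/3240125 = -67.90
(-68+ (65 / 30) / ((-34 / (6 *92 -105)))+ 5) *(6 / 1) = -18663 / 34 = -548.91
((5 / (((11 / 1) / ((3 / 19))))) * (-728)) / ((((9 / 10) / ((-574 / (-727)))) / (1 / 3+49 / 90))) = -165059440 / 4102461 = -40.23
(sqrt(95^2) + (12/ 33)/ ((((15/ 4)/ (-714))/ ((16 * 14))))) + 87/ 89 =-75446478/ 4895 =-15412.97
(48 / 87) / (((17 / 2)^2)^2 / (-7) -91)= -1792 / 2717677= -0.00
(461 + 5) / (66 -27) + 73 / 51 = 2957 / 221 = 13.38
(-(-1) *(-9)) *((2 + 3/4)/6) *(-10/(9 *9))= 55/108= 0.51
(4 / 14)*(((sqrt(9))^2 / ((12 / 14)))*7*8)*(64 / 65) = 10752 / 65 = 165.42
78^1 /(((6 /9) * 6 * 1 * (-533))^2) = 3 /174824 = 0.00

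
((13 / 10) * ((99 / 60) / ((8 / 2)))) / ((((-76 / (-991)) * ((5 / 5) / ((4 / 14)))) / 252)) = 3826251 / 7600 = 503.45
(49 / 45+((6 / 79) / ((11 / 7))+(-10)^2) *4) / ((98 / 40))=62768564 / 383229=163.79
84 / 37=2.27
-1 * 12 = -12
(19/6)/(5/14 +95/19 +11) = 133/687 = 0.19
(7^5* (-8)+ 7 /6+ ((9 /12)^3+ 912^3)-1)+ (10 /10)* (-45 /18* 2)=145615884977 /192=758416067.59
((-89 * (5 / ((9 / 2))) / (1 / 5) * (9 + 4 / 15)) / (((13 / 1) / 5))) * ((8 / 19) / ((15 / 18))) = -1979360 / 2223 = -890.40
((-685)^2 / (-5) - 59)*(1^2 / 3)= -93904 / 3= -31301.33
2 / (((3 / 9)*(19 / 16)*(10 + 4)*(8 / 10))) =60 / 133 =0.45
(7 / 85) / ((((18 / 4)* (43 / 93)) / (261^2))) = 2696.26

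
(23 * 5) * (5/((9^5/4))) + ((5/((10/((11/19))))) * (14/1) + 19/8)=58040473/8975448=6.47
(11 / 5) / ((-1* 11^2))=-1 / 55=-0.02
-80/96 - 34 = -209/6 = -34.83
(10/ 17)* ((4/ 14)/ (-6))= -10/ 357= -0.03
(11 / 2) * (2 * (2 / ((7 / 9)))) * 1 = 198 / 7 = 28.29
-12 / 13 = -0.92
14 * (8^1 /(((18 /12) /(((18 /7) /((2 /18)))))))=1728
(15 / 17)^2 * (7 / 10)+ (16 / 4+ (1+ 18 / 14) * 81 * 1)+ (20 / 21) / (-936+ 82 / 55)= 59169856369 / 311934462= 189.69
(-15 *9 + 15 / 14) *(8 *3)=-22500 / 7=-3214.29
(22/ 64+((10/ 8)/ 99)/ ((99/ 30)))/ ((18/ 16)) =36337/ 117612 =0.31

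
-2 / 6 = -1 / 3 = -0.33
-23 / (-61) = 0.38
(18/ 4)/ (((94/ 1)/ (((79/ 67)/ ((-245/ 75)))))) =-10665/ 617204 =-0.02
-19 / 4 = -4.75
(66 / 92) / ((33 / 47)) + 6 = 323 / 46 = 7.02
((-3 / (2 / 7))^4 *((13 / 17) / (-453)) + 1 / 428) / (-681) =90164089 / 2992793424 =0.03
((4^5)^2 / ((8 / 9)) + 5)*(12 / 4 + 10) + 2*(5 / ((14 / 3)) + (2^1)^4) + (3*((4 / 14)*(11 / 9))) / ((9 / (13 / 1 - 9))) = 2898413962 / 189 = 15335523.61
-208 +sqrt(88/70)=-208 +2 *sqrt(385)/35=-206.88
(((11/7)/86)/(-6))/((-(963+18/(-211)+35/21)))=0.00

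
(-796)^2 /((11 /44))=2534464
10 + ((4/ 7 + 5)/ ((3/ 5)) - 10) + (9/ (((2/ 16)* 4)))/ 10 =388/ 35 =11.09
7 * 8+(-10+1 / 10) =461 / 10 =46.10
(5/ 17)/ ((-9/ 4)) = -20/ 153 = -0.13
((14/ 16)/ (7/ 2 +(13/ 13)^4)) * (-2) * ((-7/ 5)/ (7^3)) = 1/ 630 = 0.00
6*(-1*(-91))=546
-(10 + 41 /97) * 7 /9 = -2359 /291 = -8.11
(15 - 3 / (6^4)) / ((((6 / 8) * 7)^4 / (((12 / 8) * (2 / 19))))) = 5456 / 1750329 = 0.00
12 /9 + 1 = 7 /3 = 2.33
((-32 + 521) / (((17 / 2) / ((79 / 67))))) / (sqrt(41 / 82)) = 77262 * sqrt(2) / 1139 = 95.93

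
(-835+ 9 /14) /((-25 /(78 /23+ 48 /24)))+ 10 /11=8006692 /44275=180.84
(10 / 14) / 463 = 5 / 3241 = 0.00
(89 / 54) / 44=89 / 2376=0.04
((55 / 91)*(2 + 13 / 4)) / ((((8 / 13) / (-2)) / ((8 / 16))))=-165 / 32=-5.16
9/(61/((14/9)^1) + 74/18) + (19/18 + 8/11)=2151559/1080882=1.99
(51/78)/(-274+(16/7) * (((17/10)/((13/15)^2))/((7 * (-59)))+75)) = -638911/100240732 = -0.01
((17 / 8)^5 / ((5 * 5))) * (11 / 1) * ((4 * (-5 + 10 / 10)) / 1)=-15618427 / 51200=-305.05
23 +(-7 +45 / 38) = 653 / 38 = 17.18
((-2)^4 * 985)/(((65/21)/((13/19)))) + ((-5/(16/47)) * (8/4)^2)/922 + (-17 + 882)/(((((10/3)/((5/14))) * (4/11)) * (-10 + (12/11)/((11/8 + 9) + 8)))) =45555232673/13173536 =3458.09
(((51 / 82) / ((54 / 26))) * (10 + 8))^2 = 48841 / 1681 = 29.05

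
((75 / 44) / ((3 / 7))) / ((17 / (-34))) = -175 / 22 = -7.95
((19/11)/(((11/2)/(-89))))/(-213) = 3382/25773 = 0.13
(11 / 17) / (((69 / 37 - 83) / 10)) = -2035 / 25517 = -0.08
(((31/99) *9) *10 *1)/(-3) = -9.39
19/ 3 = 6.33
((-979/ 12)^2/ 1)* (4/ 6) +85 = 976801/ 216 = 4522.23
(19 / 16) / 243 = 19 / 3888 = 0.00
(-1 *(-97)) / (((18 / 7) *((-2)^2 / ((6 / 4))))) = 679 / 48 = 14.15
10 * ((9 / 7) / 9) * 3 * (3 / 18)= 5 / 7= 0.71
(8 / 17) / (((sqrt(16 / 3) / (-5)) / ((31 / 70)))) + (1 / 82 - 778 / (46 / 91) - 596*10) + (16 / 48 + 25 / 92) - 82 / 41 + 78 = -7422.92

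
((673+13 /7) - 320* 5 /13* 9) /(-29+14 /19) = 748372 /48867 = 15.31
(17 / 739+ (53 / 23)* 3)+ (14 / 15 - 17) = -2327897 / 254955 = -9.13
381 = 381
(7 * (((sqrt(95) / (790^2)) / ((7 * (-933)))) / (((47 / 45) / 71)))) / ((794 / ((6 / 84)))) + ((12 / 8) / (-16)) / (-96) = 1 / 1024- 213 * sqrt(95) / 20281074637040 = 0.00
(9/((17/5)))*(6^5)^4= 164527129802833920/17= 9678066458990230.59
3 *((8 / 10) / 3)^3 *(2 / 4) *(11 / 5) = 352 / 5625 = 0.06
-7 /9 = -0.78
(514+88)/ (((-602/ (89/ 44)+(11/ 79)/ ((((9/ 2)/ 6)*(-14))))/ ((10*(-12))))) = 1066630824/ 4394555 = 242.72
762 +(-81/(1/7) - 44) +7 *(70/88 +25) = 14589/44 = 331.57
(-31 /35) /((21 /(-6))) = 62 /245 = 0.25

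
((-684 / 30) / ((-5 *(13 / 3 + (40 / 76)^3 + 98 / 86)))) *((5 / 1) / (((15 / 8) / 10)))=21.64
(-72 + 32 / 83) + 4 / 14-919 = -990.33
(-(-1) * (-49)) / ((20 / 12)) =-147 / 5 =-29.40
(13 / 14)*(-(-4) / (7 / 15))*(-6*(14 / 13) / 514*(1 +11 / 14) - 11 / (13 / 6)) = -511110 / 12593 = -40.59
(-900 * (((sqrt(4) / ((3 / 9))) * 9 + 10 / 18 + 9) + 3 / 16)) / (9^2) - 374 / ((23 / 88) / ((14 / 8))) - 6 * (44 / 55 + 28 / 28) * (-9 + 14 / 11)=-256488383 / 81972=-3128.98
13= 13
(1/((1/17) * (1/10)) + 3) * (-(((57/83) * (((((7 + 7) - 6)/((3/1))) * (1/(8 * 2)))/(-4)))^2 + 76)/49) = -5796963061/21603904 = -268.33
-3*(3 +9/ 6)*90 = -1215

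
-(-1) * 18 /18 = 1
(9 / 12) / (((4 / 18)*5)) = 0.68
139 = 139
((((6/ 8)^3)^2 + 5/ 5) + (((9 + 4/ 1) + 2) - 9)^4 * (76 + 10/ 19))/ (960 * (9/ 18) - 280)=7718528539/ 15564800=495.90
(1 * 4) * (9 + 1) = 40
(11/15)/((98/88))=0.66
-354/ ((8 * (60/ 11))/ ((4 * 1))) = -32.45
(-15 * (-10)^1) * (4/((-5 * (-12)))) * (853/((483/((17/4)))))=72505/966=75.06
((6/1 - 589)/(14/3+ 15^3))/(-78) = 583/263614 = 0.00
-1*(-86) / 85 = 86 / 85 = 1.01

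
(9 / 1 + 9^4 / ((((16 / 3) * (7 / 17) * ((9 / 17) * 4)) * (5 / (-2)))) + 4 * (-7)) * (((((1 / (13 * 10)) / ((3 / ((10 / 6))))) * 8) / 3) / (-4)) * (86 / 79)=28092889 / 15528240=1.81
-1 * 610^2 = -372100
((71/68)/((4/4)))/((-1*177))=-71/12036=-0.01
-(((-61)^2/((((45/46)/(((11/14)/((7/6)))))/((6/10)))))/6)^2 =-886258436569/13505625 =-65621.43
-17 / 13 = -1.31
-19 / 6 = -3.17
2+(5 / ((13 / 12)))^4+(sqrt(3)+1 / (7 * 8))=457.52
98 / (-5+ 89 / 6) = 588 / 59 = 9.97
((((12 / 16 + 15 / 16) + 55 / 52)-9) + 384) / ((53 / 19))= 1492849 / 11024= 135.42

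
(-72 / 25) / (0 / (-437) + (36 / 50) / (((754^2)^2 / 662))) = -646420884512 / 331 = -1952933185.84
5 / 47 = 0.11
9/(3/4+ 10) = 36/43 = 0.84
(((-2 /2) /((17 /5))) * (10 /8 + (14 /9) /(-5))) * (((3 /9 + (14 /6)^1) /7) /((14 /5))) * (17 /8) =-845 /10584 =-0.08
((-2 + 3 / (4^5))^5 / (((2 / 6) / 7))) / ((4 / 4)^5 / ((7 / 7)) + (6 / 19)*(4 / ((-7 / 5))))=-99893561530843303125 / 14636698788954112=-6824.87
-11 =-11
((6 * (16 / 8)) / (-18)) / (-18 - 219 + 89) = 1 / 222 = 0.00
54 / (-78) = -9 / 13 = -0.69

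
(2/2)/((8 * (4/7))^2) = 49/1024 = 0.05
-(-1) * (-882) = -882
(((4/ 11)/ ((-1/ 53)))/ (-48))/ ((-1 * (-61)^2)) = -53/ 491172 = -0.00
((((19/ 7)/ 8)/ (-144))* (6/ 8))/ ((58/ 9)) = -57/ 207872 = -0.00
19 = 19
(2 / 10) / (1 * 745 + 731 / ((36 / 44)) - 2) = 9 / 73640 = 0.00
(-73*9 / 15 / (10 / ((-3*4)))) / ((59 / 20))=5256 / 295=17.82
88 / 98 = 44 / 49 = 0.90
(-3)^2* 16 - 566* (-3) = 1842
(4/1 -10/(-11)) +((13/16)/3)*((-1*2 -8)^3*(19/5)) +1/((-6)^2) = -405595/396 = -1024.23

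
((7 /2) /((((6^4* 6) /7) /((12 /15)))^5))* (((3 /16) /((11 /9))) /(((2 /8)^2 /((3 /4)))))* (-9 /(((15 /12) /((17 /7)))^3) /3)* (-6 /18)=1685159 /184102216372800000000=0.00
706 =706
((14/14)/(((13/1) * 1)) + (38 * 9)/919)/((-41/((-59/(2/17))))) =5381095/979654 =5.49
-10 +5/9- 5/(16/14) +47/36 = -12.51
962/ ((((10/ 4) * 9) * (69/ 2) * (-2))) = -1924/ 3105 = -0.62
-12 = -12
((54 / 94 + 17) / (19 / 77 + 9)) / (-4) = -31801 / 66928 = -0.48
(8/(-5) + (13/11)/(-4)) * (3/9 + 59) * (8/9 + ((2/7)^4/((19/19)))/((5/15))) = -24296644/237699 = -102.22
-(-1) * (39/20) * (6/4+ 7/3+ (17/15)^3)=10.31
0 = 0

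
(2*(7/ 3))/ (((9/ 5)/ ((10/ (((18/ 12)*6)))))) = 700/ 243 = 2.88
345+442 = 787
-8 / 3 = -2.67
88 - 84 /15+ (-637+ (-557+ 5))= -5533 /5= -1106.60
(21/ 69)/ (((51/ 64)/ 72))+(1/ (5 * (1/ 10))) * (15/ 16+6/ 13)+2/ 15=18561163/ 609960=30.43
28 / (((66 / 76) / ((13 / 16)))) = 1729 / 66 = 26.20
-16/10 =-8/5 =-1.60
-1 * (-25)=25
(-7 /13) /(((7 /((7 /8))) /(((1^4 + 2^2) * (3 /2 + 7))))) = -595 /208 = -2.86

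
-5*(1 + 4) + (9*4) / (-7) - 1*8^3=-3795 / 7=-542.14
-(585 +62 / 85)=-49787 / 85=-585.73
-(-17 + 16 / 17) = 273 / 17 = 16.06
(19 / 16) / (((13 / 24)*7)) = 57 / 182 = 0.31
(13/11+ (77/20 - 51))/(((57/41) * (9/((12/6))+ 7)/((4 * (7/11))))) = -1934954/264385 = -7.32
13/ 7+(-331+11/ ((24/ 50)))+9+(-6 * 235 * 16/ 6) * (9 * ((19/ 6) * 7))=-750417.23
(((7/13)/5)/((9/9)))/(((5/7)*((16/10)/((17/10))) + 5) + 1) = 833/51610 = 0.02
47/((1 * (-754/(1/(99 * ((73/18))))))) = -47/302731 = -0.00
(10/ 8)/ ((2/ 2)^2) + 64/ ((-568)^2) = 25209/ 20164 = 1.25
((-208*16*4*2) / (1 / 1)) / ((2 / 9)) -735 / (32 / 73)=-3887511 / 32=-121484.72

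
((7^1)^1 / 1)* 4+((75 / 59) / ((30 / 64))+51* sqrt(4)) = 7830 / 59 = 132.71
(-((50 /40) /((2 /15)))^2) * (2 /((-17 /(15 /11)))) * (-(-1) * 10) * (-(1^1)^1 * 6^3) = -11390625 /374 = -30456.22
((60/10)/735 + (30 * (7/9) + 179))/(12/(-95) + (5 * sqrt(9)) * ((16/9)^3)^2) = 166854700251/390385539964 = 0.43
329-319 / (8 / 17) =-2791 / 8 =-348.88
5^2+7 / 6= 157 / 6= 26.17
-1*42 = -42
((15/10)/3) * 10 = 5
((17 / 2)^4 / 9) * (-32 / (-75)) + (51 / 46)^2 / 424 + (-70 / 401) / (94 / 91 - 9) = 1742982831147647 / 7042513096800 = 247.49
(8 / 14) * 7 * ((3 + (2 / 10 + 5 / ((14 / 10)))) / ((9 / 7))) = 316 / 15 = 21.07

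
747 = 747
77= 77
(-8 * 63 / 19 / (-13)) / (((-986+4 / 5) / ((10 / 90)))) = -140 / 608361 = -0.00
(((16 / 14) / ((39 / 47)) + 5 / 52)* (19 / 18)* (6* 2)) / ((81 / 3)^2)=30571 / 1194102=0.03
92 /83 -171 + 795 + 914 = 127746 /83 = 1539.11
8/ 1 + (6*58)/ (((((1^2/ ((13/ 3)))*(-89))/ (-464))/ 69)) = 48280840/ 89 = 542481.35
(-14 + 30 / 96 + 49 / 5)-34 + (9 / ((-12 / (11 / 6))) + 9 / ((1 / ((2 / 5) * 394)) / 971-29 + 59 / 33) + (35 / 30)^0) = -38.59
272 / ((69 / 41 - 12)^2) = 2.56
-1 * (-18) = 18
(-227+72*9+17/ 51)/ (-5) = -1264/ 15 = -84.27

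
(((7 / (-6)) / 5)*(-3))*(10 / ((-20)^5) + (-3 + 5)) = 4479993 / 3200000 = 1.40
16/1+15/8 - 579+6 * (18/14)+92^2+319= 460857/56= 8229.59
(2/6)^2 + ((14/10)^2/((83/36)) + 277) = 5190926/18675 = 277.96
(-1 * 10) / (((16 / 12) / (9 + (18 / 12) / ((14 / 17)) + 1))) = -88.66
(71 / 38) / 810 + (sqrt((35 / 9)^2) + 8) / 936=12011 / 800280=0.02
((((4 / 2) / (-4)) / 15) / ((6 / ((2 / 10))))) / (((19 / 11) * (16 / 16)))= -11 / 17100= -0.00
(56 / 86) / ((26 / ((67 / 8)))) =469 / 2236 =0.21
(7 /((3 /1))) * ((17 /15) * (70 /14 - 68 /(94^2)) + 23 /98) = 6378251 /463890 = 13.75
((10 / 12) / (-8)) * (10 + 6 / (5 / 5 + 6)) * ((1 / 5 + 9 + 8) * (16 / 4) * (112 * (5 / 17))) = -130720 / 51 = -2563.14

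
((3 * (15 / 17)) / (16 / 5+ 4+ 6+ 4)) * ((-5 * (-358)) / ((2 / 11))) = 2215125 / 1462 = 1515.13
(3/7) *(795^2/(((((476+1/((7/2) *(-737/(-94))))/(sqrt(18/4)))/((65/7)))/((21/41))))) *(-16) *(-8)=272494418625 *sqrt(2)/524431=734825.56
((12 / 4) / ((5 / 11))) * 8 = 264 / 5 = 52.80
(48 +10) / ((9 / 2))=116 / 9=12.89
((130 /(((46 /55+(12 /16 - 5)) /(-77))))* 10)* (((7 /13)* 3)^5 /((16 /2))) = 864808386750 /21449311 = 40318.70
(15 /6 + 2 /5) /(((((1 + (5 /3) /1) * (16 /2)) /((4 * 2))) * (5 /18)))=783 /200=3.92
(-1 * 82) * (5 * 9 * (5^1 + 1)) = -22140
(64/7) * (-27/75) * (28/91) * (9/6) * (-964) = 3331584/2275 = 1464.43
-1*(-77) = 77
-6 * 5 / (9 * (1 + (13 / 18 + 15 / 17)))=-1020 / 797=-1.28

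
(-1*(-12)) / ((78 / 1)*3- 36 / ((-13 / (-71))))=26 / 81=0.32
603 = 603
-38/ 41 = -0.93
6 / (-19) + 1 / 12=-53 / 228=-0.23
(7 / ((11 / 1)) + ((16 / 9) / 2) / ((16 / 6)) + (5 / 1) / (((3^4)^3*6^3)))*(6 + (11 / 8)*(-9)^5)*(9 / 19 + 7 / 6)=-4506489411533431 / 34896541824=-129138.57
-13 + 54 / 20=-103 / 10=-10.30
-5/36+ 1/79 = -359/2844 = -0.13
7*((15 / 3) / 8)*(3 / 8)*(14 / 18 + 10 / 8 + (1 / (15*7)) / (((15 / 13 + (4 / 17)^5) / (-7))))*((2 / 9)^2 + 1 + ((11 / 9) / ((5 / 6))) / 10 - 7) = -621728385775273 / 33143126918400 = -18.76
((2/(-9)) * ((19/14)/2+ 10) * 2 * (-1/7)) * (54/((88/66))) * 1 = 2691/98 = 27.46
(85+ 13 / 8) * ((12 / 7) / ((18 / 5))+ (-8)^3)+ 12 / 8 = -177237 / 4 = -44309.25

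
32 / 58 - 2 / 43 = 630 / 1247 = 0.51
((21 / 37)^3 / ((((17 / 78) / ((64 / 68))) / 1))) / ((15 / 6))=23115456 / 73193585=0.32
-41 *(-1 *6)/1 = 246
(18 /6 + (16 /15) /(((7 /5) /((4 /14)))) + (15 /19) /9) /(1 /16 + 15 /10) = 147712 /69825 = 2.12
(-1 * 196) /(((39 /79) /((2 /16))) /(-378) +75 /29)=-28289268 /371767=-76.09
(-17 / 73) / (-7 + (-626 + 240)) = 17 / 28689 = 0.00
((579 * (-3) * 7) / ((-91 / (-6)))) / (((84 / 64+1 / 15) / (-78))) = 15007680 / 331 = 45340.42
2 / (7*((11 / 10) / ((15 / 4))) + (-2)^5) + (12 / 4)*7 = 20.93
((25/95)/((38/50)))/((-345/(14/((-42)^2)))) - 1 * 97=-304437823/3138534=-97.00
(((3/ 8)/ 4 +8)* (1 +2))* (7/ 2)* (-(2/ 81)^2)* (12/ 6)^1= -1813/ 17496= -0.10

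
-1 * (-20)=20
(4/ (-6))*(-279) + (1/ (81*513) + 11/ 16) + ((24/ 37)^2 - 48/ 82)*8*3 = 6819228948203/ 37317253392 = 182.74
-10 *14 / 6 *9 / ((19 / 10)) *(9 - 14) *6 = 63000 / 19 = 3315.79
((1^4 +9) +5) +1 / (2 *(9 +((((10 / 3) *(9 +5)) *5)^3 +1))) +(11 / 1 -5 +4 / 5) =14954811799 / 686000540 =21.80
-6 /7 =-0.86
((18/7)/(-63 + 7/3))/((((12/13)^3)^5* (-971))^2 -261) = -604614379303833452395511869115319/1214787867622056698709154488019640519995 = -0.00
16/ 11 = 1.45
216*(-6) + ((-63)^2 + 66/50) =66858/25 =2674.32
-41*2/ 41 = -2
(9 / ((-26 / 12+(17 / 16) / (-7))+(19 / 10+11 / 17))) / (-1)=-257040 / 6529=-39.37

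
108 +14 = 122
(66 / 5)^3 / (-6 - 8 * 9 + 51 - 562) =-287496 / 73625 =-3.90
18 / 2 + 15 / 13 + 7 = 223 / 13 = 17.15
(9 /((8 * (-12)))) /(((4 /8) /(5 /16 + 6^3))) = -10383 /256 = -40.56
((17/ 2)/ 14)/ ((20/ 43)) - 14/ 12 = 233/ 1680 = 0.14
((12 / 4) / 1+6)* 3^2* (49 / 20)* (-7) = -27783 / 20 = -1389.15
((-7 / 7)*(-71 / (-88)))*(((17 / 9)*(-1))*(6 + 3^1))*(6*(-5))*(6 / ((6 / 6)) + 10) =-72420 / 11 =-6583.64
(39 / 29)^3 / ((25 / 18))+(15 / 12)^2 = 32326997 / 9755600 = 3.31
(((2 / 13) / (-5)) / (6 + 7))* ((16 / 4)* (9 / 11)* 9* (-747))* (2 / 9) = 107568 / 9295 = 11.57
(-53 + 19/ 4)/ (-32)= 193/ 128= 1.51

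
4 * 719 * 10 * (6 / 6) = 28760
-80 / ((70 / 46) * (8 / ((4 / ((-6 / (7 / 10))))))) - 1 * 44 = -614 / 15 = -40.93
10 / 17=0.59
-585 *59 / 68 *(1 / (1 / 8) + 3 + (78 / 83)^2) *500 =-353187680625 / 117113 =-3015785.44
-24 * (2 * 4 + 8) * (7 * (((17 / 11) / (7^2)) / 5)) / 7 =-6528 / 2695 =-2.42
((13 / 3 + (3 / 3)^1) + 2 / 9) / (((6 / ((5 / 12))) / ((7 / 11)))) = 875 / 3564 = 0.25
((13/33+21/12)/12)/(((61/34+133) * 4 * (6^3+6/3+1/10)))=24055/15832908432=0.00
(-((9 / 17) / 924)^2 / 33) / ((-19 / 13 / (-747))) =-29133 / 5729880464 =-0.00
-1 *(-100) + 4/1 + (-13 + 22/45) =4117/45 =91.49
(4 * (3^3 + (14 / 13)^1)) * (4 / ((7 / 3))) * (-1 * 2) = -35040 / 91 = -385.05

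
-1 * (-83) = 83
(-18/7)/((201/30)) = -180/469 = -0.38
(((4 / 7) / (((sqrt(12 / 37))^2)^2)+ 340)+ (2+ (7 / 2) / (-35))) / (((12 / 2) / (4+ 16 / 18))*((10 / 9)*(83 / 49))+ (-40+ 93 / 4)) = -33698203 / 1400985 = -24.05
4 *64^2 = 16384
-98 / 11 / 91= -14 / 143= -0.10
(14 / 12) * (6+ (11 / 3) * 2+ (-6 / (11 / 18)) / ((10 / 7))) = 7.54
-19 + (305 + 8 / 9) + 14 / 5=13036 / 45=289.69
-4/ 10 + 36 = 178/ 5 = 35.60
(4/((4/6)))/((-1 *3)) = -2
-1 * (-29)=29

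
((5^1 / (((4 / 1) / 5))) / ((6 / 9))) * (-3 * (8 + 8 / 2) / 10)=-135 / 4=-33.75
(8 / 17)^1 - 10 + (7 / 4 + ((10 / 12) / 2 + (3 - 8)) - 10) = -2281 / 102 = -22.36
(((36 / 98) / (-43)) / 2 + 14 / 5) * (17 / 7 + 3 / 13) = 7127626 / 958685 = 7.43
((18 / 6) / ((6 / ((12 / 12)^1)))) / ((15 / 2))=1 / 15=0.07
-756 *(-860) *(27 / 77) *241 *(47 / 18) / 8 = 197259705 / 11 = 17932700.45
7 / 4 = 1.75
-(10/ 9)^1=-10/ 9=-1.11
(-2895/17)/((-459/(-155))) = -149575/2601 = -57.51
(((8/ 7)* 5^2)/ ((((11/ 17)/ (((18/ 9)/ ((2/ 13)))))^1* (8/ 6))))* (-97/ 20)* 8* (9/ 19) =-11575980/ 1463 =-7912.49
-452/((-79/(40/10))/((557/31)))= 1007056/2449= 411.21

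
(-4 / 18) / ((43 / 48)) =-32 / 129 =-0.25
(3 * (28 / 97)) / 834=14 / 13483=0.00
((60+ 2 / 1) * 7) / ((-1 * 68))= -217 / 34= -6.38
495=495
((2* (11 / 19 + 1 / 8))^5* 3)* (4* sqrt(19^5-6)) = 42076551921* sqrt(2476093) / 633881344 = 104451.73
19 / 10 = 1.90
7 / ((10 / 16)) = 56 / 5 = 11.20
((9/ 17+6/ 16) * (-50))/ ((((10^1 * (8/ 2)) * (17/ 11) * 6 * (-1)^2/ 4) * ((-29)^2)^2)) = -2255/ 3270467344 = -0.00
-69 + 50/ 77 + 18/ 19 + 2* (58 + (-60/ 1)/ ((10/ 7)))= -51795/ 1463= -35.40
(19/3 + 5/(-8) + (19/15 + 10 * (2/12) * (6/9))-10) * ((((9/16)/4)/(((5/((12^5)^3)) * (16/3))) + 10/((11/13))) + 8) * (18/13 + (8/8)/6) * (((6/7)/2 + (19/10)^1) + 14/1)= -23633030933876644511/6000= -3938838488979440.75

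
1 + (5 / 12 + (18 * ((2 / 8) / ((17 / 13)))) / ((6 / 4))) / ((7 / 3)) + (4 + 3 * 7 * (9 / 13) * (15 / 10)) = 24725 / 884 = 27.97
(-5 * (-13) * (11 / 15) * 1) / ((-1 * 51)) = -143 / 153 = -0.93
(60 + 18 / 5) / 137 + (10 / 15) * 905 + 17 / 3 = 417483 / 685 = 609.46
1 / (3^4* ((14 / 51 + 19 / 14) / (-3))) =-238 / 10485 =-0.02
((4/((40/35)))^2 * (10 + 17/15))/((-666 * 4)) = -8183/159840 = -0.05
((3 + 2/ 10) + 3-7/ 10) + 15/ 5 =17/ 2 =8.50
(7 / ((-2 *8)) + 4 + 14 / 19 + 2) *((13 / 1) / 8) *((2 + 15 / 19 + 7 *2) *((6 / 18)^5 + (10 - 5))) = 7941505 / 9234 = 860.03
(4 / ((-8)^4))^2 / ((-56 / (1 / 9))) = -1 / 528482304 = -0.00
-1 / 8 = -0.12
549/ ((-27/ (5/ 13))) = -305/ 39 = -7.82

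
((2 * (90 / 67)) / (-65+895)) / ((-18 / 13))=-13 / 5561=-0.00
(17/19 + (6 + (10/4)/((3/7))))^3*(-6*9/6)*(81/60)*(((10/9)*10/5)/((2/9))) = -27494431659/109744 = -250532.44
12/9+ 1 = 7/3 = 2.33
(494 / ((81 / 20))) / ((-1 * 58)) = -2.10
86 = 86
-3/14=-0.21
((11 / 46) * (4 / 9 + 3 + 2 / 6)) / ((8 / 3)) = 187 / 552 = 0.34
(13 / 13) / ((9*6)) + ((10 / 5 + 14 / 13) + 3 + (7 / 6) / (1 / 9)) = 5825 / 351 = 16.60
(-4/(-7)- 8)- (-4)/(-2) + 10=0.57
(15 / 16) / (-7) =-15 / 112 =-0.13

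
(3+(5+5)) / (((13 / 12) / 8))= 96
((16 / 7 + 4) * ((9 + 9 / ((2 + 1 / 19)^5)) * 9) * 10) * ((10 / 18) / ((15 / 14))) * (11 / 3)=9945.66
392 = 392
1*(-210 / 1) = -210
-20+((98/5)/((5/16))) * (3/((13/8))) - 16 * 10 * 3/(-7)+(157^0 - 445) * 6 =-5686676/2275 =-2499.64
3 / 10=0.30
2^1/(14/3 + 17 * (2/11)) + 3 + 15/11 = 6507/1408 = 4.62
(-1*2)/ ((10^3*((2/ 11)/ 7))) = -77/ 1000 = -0.08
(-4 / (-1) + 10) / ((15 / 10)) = 28 / 3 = 9.33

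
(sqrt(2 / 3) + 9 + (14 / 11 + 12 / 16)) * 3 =sqrt(6) + 1455 / 44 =35.52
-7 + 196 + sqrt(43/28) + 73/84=sqrt(301)/14 + 15949/84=191.11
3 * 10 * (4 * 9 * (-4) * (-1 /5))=864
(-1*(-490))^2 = 240100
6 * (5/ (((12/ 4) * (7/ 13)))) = 130/ 7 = 18.57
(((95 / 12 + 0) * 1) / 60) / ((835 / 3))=19 / 40080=0.00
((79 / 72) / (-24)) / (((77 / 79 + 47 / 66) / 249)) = -5698033 / 844320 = -6.75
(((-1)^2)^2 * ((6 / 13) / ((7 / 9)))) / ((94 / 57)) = 1539 / 4277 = 0.36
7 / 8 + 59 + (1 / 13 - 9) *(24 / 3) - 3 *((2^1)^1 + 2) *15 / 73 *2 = -124821 / 7592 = -16.44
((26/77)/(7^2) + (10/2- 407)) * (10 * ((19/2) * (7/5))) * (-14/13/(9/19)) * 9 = 1095071840/1001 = 1093977.86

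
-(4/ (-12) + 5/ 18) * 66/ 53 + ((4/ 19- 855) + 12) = -2545858/ 3021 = -842.72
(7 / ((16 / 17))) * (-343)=-40817 / 16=-2551.06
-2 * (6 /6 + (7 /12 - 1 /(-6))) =-7 /2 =-3.50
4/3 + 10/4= 23/6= 3.83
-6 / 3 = -2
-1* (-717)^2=-514089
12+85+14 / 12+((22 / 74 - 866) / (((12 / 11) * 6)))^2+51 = 4637140763 / 262848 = 17641.91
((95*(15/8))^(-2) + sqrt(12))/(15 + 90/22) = 352/213215625 + 11*sqrt(3)/105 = 0.18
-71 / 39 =-1.82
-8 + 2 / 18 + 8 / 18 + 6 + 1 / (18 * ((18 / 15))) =-151 / 108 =-1.40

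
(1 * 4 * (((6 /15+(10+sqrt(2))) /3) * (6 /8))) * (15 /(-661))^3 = -35100 /288804781 - 3375 * sqrt(2) /288804781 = -0.00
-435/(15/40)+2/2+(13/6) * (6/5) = -1156.40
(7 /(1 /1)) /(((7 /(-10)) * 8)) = -5 /4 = -1.25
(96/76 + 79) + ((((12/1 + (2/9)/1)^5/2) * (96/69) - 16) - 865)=4875287855822/25804413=188932.33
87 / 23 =3.78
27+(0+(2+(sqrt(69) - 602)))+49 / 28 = -2285 / 4+sqrt(69) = -562.94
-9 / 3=-3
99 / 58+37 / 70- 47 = -45436 / 1015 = -44.76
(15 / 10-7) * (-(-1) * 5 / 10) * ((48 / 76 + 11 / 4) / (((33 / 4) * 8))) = -257 / 1824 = -0.14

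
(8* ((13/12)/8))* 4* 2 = 26/3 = 8.67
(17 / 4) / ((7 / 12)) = 51 / 7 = 7.29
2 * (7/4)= 7/2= 3.50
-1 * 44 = -44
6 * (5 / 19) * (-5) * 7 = -55.26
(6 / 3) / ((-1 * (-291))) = 2 / 291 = 0.01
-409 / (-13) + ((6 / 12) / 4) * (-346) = -613 / 52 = -11.79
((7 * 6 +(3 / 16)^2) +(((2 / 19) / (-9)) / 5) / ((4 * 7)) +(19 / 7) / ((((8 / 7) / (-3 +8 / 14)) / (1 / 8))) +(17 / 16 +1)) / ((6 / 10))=66459877 / 919296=72.29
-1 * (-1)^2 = -1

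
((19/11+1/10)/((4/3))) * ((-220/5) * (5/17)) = -603/34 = -17.74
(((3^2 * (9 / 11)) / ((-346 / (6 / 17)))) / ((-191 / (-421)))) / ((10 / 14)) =-0.02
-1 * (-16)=16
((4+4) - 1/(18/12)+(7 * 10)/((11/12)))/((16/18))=4143/44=94.16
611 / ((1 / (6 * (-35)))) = -128310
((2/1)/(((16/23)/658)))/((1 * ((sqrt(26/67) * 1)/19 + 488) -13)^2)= 998791791555288129/119123771507168155204 -1651782836725 * sqrt(1742)/59561885753584077602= 0.01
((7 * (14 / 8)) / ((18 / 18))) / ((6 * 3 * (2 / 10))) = 245 / 72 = 3.40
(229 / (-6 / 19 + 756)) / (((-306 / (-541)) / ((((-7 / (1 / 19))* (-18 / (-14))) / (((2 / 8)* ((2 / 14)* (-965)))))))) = 313067503 / 117771495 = 2.66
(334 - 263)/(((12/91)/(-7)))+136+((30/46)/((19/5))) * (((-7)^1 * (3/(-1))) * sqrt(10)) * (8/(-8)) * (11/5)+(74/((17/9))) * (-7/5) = -3712.84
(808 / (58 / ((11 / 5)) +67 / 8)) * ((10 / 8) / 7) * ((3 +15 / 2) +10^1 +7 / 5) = 648824 / 7133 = 90.96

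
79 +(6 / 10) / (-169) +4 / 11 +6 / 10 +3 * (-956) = -25914831 / 9295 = -2788.04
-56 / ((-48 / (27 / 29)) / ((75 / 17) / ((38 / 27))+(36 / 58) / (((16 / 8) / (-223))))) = -77981211 / 1086572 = -71.77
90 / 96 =15 / 16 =0.94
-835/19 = -43.95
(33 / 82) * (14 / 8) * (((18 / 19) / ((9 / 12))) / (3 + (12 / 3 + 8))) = 231 / 3895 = 0.06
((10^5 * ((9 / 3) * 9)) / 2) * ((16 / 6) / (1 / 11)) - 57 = 39599943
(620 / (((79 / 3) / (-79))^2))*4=22320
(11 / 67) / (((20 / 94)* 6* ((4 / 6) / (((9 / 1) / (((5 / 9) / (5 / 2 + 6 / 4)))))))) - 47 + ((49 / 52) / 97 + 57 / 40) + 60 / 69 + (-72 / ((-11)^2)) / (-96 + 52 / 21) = -32.19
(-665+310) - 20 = -375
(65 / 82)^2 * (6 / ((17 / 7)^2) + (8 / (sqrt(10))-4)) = -1820975 / 971618 + 845 * sqrt(10) / 1681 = -0.28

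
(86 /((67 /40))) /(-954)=-1720 /31959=-0.05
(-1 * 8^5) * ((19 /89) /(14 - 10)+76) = -221798400 /89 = -2492116.85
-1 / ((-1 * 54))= 1 / 54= 0.02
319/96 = 3.32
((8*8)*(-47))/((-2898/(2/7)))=0.30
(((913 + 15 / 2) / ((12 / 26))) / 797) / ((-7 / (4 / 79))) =-3419 / 188889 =-0.02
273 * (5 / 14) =195 / 2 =97.50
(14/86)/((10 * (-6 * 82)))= -7/211560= -0.00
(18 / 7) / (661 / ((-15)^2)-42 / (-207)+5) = 46575 / 147448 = 0.32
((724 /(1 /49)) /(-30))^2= 314636644 /225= 1398385.08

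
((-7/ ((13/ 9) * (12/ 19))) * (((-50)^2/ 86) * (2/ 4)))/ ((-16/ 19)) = 4738125/ 35776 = 132.44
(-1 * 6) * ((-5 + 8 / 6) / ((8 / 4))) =11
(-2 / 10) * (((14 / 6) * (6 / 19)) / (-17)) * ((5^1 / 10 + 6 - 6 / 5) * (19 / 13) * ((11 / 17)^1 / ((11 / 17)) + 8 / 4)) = 1113 / 5525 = 0.20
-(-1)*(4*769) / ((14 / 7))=1538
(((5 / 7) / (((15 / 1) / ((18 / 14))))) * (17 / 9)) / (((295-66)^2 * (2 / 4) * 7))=34 / 53961789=0.00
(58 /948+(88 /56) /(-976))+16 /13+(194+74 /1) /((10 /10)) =5668397941 /21049392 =269.29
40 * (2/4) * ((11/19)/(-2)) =-110/19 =-5.79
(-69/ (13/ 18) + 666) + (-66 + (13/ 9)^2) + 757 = 1263.55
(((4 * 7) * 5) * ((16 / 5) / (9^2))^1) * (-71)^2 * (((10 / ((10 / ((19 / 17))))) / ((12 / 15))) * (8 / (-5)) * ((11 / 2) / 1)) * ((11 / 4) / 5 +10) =-24897942608 / 6885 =-3616258.91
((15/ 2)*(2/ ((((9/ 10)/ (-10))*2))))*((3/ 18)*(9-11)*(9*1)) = 250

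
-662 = -662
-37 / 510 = -0.07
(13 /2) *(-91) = -591.50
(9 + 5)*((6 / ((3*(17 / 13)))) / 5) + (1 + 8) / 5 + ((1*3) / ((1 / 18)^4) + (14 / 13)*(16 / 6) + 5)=1044032578 / 3315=314941.95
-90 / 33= -30 / 11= -2.73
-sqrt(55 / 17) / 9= -sqrt(935) / 153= -0.20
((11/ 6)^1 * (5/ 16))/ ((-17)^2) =0.00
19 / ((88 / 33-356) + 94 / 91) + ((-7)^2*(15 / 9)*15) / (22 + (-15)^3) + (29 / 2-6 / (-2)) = 20707799 / 1212349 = 17.08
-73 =-73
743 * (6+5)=8173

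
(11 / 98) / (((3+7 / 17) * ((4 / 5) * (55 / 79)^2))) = 106097 / 1250480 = 0.08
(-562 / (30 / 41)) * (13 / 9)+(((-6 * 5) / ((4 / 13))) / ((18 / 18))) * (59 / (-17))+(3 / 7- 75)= -27169729 / 32130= -845.62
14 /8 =7 /4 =1.75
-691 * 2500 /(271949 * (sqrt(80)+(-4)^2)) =-1727500 /2991439+431875 * sqrt(5) /2991439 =-0.25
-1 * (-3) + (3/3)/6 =19/6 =3.17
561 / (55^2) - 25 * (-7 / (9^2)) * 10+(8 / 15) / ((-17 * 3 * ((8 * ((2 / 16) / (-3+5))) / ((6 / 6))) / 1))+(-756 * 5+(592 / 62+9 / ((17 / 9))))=-43949565908 / 11738925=-3743.92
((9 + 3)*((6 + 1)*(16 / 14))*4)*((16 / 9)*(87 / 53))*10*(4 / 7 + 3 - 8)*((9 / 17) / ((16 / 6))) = -62138880 / 6307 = -9852.37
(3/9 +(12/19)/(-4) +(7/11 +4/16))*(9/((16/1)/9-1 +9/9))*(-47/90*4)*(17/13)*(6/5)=-19149633/1086800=-17.62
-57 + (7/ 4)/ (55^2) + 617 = 6776007/ 12100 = 560.00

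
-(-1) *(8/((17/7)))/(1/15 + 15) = 420/1921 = 0.22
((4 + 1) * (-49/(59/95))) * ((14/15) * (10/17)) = -651700/3009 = -216.58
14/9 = 1.56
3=3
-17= -17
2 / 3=0.67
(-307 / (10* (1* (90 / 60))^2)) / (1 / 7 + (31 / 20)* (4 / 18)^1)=-28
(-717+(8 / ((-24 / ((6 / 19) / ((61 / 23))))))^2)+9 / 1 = -951040832 / 1343281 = -708.00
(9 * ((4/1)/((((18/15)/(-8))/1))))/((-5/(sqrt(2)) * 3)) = 16 * sqrt(2) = 22.63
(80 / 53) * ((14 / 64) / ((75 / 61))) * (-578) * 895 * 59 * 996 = -432682015556 / 53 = -8163811614.26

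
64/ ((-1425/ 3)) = -64/ 475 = -0.13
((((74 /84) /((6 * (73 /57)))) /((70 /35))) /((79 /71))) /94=49913 /91072464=0.00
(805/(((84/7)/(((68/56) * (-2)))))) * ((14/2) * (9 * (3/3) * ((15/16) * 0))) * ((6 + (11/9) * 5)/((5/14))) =0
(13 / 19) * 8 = 104 / 19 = 5.47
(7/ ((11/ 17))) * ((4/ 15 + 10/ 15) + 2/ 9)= 6188/ 495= 12.50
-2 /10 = -1 /5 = -0.20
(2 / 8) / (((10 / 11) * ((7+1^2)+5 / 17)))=0.03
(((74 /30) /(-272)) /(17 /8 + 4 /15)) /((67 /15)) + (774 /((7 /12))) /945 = 32109487 /22882510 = 1.40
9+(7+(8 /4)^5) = 48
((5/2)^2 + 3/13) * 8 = 674/13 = 51.85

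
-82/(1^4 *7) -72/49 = -646/49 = -13.18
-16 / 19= -0.84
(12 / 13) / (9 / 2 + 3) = 8 / 65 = 0.12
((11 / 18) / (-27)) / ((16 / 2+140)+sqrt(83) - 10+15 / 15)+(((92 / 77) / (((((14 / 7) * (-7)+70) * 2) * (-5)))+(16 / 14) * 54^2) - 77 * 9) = 11 * sqrt(83) / 9349668+33255080569307 / 12598677630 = 2639.57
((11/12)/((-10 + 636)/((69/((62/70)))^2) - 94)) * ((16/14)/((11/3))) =-833175/273813782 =-0.00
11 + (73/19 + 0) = 282/19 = 14.84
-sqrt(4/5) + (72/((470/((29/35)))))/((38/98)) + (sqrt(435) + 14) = -2 * sqrt(5)/5 + 319858/22325 + sqrt(435) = 34.29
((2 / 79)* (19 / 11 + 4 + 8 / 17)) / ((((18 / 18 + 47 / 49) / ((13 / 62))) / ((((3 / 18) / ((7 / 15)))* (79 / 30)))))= 105469 / 6678144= 0.02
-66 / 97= -0.68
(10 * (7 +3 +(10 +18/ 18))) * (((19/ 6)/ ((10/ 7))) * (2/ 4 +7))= 13965/ 4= 3491.25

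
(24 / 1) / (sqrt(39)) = 3.84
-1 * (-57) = 57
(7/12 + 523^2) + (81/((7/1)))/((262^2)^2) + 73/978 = 1470602270410975759/5376390557776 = 273529.66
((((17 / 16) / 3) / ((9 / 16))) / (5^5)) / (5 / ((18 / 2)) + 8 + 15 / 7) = 119 / 6318750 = 0.00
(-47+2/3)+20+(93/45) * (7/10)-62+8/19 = -246427/2850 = -86.47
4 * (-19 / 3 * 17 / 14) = -646 / 21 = -30.76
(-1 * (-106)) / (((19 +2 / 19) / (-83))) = -167162 / 363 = -460.50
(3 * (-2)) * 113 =-678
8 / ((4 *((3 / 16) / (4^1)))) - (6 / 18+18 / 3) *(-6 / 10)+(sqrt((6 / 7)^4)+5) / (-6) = 66901 / 1470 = 45.51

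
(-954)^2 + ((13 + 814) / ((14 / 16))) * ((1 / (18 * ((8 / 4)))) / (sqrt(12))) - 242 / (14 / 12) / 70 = 827 * sqrt(3) / 189 + 222977694 / 245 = 910120.62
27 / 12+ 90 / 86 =567 / 172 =3.30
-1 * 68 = -68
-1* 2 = -2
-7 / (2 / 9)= -63 / 2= -31.50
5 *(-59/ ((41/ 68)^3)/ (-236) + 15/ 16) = 11457715/ 1102736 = 10.39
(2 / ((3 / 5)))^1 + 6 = 28 / 3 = 9.33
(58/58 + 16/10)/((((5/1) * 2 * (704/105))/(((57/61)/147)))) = 741/3006080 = 0.00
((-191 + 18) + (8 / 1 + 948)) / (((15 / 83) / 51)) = 1104813 / 5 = 220962.60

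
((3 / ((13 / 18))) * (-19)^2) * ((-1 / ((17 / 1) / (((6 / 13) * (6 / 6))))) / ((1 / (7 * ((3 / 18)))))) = -136458 / 2873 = -47.50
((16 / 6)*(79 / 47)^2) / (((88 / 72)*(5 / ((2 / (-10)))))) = -149784 / 607475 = -0.25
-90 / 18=-5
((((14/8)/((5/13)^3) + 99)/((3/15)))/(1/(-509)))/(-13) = 33023411/1300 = 25402.62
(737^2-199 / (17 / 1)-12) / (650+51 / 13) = 120035110 / 144517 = 830.60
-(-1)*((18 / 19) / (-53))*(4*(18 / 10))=-648 / 5035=-0.13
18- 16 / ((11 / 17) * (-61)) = 12350 / 671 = 18.41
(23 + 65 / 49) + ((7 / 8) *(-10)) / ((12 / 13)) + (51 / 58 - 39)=-1587427 / 68208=-23.27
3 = 3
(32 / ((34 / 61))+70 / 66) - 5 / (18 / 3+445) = 1344668 / 23001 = 58.46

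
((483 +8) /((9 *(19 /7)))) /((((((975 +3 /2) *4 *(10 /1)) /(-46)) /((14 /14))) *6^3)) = -11293 /103051440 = -0.00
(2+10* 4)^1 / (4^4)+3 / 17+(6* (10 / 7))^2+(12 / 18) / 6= 73.92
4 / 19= 0.21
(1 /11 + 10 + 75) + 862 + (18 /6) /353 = 3677587 /3883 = 947.10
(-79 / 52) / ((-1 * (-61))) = -79 / 3172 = -0.02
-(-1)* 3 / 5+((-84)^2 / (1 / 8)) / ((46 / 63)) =8890629 / 115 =77309.82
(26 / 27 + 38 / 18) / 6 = 83 / 162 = 0.51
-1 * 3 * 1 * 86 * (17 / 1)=-4386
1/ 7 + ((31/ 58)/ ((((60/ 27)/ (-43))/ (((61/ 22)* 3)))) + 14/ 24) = -45715291/ 535920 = -85.30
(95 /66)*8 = 380 /33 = 11.52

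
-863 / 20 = -43.15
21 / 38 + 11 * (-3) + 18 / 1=-549 / 38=-14.45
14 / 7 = 2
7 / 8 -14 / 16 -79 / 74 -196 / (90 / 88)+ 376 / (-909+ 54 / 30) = -40516003 / 209790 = -193.13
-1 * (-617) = 617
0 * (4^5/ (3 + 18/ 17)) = 0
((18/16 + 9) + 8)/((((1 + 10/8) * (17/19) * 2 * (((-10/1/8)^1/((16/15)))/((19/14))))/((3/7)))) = -83752/37485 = -2.23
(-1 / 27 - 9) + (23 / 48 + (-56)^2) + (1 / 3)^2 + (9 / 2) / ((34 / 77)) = 3137.74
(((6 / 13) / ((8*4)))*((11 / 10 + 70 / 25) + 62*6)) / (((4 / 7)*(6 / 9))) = 236817 / 16640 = 14.23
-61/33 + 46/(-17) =-2555/561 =-4.55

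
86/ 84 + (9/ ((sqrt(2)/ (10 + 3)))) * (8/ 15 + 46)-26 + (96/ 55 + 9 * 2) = -12083/ 2310 + 13611 * sqrt(2)/ 5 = 3844.54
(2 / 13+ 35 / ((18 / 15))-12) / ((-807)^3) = -1351 / 40993519554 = -0.00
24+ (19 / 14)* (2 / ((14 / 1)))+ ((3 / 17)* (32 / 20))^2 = 17186923 / 708050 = 24.27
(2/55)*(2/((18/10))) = 4/99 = 0.04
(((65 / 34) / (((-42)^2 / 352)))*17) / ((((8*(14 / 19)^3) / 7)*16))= 4904185 / 5531904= 0.89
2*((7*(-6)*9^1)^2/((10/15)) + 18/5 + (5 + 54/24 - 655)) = 4273637/10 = 427363.70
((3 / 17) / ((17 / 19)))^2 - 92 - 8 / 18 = -69460231 / 751689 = -92.41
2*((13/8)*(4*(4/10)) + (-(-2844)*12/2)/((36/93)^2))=227762.20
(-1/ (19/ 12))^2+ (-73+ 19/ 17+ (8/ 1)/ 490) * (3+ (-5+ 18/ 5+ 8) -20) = 5621871384/ 7517825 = 747.81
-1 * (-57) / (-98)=-57 / 98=-0.58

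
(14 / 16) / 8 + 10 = 647 / 64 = 10.11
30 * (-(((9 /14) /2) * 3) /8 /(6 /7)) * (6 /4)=-405 /64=-6.33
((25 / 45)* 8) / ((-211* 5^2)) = -8 / 9495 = -0.00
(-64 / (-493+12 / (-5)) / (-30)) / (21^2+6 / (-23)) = -736 / 75328047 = -0.00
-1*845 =-845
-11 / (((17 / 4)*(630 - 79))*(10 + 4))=-22 / 65569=-0.00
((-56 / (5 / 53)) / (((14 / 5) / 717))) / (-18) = 25334 / 3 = 8444.67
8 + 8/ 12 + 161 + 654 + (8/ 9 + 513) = 12038/ 9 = 1337.56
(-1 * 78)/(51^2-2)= -78/2599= -0.03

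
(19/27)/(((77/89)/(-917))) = -221521/297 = -745.86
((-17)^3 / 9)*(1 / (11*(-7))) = 7.09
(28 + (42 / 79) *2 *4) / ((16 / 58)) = 18473 / 158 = 116.92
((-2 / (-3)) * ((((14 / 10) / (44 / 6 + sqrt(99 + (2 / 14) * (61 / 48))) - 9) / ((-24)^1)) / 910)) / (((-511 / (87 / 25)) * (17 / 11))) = -224497207 / 180897957695000 + 319 * sqrt(27993) / 1292128269250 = -0.00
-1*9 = -9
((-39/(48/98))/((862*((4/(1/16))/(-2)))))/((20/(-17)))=-10829/4413440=-0.00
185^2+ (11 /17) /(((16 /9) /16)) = 581924 /17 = 34230.82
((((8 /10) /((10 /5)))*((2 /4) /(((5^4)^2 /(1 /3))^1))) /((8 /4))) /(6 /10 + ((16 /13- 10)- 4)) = -13 /1853906250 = -0.00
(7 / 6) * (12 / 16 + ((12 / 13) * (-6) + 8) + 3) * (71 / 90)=160531 / 28080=5.72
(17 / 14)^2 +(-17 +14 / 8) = -675 / 49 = -13.78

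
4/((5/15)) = 12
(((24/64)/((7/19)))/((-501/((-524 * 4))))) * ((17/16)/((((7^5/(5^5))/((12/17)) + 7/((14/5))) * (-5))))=-79336875/887198522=-0.09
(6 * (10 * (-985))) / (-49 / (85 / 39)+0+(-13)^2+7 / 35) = -1674500 / 4157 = -402.81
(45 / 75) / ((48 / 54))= 27 / 40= 0.68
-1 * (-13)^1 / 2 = 13 / 2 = 6.50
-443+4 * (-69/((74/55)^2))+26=-569.47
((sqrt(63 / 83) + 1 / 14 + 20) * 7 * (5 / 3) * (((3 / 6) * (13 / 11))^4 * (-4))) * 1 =-40128205 / 351384 - 999635 * sqrt(581) / 4860812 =-119.16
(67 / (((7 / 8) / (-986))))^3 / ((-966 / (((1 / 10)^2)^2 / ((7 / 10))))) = 9225823275210496 / 144960375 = 63643759.72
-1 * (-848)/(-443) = -848/443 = -1.91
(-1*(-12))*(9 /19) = 108 /19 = 5.68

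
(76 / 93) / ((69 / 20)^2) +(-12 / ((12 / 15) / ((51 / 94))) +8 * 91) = 719.93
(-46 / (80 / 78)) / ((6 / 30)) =-897 / 4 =-224.25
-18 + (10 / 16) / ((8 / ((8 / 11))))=-1579 / 88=-17.94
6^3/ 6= 36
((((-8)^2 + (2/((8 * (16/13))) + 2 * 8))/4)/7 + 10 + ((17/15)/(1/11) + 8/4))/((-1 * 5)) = -734659/134400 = -5.47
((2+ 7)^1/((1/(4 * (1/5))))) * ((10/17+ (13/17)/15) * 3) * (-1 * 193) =-1132524/425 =-2664.76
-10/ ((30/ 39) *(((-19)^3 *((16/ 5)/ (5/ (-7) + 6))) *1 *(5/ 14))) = 481/ 54872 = 0.01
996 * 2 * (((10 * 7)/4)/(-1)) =-34860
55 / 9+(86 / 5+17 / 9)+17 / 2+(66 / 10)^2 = 3863 / 50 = 77.26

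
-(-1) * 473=473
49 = 49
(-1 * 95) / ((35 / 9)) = -171 / 7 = -24.43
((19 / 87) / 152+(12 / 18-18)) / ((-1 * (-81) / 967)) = -3888307 / 18792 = -206.91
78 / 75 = 26 / 25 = 1.04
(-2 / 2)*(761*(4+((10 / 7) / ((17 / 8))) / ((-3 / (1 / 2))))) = -1056268 / 357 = -2958.73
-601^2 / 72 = -361201 / 72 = -5016.68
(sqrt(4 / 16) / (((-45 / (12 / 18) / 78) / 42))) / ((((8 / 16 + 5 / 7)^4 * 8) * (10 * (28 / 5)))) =-31213 / 1252815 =-0.02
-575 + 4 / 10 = -2873 / 5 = -574.60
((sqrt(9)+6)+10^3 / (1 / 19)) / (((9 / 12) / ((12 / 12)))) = 76036 / 3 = 25345.33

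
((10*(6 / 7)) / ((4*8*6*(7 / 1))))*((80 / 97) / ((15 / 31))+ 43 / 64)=221285 / 14601216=0.02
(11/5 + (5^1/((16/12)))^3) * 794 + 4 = 6979503/160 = 43621.89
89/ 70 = 1.27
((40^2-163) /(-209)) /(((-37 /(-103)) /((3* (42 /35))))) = -2664198 /38665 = -68.90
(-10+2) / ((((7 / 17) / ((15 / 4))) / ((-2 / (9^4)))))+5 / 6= 26195 / 30618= 0.86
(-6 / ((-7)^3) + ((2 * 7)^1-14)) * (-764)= -4584 / 343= -13.36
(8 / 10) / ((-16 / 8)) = -2 / 5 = -0.40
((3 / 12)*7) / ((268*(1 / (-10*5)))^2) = 4375 / 71824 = 0.06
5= 5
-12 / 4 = -3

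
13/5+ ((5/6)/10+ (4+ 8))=881/60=14.68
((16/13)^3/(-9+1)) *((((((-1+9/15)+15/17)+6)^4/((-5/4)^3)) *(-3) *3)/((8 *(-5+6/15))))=3397886381297664/65943744546875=51.53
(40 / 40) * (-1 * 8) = -8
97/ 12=8.08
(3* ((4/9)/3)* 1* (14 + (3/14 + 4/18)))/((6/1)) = 1819/1701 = 1.07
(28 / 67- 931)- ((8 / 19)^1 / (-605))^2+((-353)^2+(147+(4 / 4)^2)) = 1096241057354962 / 8853046675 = 123826.42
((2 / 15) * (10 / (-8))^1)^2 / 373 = 1 / 13428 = 0.00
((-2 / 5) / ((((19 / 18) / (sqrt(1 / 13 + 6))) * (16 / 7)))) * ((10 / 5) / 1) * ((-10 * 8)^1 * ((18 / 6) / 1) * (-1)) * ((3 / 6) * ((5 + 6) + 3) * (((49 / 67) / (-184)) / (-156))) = -21609 * sqrt(1027) / 19792604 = -0.03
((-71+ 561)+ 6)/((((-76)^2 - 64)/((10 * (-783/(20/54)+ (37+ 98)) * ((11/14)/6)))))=-749859/3332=-225.05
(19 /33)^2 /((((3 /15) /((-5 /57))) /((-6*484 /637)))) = 3800 /5733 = 0.66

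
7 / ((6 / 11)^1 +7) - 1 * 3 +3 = 77 / 83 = 0.93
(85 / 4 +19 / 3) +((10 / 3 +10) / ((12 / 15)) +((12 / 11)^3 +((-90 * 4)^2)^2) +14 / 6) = 268268268284765 / 15972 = 16796160047.88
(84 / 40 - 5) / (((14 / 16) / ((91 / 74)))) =-754 / 185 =-4.08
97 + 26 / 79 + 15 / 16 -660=-710031 / 1264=-561.73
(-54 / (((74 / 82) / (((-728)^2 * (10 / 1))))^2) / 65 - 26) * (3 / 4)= -58838947145126031 / 2738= -21489754253150.49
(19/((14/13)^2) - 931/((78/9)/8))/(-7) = 2147969/17836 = 120.43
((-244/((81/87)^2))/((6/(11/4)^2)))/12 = -6207421/209952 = -29.57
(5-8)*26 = -78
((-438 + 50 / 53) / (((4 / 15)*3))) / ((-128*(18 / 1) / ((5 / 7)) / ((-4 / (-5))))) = 0.14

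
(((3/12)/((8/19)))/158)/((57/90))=15/2528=0.01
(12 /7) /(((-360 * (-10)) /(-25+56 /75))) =-1819 /157500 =-0.01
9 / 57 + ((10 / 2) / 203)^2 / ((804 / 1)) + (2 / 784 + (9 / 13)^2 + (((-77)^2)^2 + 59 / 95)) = 37398255678993868837 / 1063869675960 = 35153042.26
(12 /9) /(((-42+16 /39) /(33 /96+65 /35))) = -6409 /90832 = -0.07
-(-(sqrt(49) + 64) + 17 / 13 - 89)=2063 / 13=158.69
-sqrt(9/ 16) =-3/ 4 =-0.75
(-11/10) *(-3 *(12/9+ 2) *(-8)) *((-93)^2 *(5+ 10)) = -11416680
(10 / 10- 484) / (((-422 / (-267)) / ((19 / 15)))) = -816753 / 2110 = -387.09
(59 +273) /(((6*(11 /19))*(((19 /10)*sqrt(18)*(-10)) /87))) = -2407*sqrt(2) /33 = -103.15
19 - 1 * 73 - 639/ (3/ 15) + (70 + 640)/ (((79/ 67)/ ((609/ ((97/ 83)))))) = 2379623703/ 7663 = 310534.22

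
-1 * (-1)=1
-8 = -8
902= 902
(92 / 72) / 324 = 23 / 5832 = 0.00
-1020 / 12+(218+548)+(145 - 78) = 748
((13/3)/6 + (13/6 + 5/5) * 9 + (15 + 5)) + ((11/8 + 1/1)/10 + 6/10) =36043/720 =50.06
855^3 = 625026375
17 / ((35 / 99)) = 1683 / 35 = 48.09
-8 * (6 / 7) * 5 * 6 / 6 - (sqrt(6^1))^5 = -36 * sqrt(6) - 240 / 7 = -122.47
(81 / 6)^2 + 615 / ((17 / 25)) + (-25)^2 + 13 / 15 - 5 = 1741679 / 1020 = 1707.53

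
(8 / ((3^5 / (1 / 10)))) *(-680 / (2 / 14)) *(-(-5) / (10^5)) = -119 / 151875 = -0.00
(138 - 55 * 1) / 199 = 83 / 199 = 0.42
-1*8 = -8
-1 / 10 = -0.10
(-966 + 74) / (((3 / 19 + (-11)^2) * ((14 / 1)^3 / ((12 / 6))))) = -0.01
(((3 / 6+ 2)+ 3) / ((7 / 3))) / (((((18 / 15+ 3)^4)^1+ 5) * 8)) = 20625 / 22131872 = 0.00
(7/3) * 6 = 14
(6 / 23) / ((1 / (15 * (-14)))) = -1260 / 23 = -54.78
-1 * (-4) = 4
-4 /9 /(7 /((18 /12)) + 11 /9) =-4 /53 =-0.08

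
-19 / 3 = -6.33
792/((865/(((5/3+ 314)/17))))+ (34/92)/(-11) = 126254063/7440730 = 16.97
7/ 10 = 0.70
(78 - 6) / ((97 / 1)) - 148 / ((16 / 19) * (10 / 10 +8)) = -18.79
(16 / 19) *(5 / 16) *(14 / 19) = 70 / 361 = 0.19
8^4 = 4096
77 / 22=7 / 2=3.50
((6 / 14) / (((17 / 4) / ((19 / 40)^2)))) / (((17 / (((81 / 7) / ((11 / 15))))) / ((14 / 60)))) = 87723 / 17802400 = 0.00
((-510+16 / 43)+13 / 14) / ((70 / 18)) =-2756133 / 21070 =-130.81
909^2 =826281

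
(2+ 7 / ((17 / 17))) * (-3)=-27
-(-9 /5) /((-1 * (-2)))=9 /10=0.90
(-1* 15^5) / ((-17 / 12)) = 9112500 / 17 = 536029.41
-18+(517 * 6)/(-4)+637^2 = 809951/2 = 404975.50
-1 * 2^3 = -8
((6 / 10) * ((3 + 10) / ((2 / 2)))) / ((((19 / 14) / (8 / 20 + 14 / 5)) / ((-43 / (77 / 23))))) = -1234272 / 5225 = -236.22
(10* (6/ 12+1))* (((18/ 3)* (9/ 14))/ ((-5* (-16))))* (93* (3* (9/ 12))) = 67797/ 448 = 151.33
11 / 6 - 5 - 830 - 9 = -5053 / 6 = -842.17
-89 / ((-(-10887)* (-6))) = 89 / 65322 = 0.00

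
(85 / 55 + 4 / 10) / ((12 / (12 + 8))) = 107 / 33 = 3.24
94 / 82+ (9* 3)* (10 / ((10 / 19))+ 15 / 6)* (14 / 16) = 333959 / 656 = 509.08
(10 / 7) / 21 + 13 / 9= 667 / 441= 1.51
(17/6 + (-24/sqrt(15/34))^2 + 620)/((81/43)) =1023.74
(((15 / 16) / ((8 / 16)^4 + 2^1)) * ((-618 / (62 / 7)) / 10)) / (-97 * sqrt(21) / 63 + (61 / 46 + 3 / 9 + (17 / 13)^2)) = 41623655076549 / 149682831285515 + 19019915595954 * sqrt(21) / 149682831285515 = 0.86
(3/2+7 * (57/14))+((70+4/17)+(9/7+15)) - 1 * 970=-101564/119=-853.48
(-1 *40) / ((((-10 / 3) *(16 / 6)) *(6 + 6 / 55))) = 165 / 224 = 0.74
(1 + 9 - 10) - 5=-5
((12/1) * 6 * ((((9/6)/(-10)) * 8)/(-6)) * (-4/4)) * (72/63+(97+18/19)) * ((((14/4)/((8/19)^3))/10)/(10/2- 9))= 42818571/25600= 1672.60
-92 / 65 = -1.42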